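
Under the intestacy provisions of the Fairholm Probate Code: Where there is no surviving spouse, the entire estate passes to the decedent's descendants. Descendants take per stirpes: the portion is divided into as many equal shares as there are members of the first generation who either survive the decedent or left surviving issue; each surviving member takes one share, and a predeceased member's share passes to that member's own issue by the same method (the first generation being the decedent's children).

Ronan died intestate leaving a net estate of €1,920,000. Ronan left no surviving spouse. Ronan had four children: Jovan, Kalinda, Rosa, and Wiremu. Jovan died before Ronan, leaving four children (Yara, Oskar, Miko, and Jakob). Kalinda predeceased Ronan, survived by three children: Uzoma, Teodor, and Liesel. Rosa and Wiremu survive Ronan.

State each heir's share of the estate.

The entire €1,920,000 passes to the descendants.
That amount (€1,920,000) is divided into 4 shares of €480,000: Rosa and Wiremu each take €480,000; Jovan's €480,000 share passes to Jovan's issue; Kalinda's €480,000 share passes to Kalinda's issue.
Jovan's share (€480,000) is divided into 4 shares of €120,000: Yara, Oskar, Miko, and Jakob each take €120,000.
Kalinda's share (€480,000) is divided into 3 shares of €160,000: Uzoma, Teodor, and Liesel each take €160,000.

Yara: €120,000; Oskar: €120,000; Miko: €120,000; Jakob: €120,000; Uzoma: €160,000; Teodor: €160,000; Liesel: €160,000; Rosa: €480,000; Wiremu: €480,000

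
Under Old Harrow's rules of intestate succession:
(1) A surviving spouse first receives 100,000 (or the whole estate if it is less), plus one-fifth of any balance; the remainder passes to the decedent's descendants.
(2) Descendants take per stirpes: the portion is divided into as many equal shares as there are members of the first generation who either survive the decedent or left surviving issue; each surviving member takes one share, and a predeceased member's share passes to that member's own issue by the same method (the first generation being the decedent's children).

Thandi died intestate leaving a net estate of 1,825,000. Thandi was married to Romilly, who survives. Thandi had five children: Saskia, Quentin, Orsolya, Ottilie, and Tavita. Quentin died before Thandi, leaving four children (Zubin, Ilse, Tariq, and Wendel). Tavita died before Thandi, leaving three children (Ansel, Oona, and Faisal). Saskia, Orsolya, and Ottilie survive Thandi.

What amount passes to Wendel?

Romilly first takes 100,000, leaving a balance of 1,725,000. Romilly then takes one-fifth of the balance (345,000), for a total of 445,000. The remaining 1,380,000 passes to the descendants.
The descendants' portion (1,380,000) is divided into 5 shares of 276,000: Saskia, Orsolya, and Ottilie each take 276,000; Quentin's 276,000 share passes to Quentin's issue; Tavita's 276,000 share passes to Tavita's issue.
Quentin's share (276,000) is divided into 4 shares of 69,000: Zubin, Ilse, Tariq, and Wendel each take 69,000.
Tavita's share (276,000) is divided into 3 shares of 92,000: Ansel, Oona, and Faisal each take 92,000.

Wendel receives 69,000.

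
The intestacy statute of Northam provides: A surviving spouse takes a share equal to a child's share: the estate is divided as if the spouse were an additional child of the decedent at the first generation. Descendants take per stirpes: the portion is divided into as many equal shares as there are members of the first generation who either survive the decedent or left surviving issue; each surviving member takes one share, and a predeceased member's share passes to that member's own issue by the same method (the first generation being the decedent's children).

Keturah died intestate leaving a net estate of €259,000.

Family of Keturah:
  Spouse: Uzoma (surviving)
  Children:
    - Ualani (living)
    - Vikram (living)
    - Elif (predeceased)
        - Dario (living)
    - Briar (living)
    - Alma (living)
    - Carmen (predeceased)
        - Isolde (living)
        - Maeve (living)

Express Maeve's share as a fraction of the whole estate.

The spouse counts as an additional share at the children's level, so there are 7 primary shares of €37,000. Uzoma takes one such share (€37,000).
The children's combined portion (€222,000) is divided into 6 shares of €37,000: Ualani, Vikram, Briar, and Alma each take €37,000; Elif's €37,000 share passes to Elif's issue; Carmen's €37,000 share passes to Carmen's issue.
Elif's share (€37,000) passes entirely to Dario.
Carmen's share (€37,000) is divided into 2 shares of €18,500: Isolde and Maeve each take €18,500.

Maeve receives 1/14 of the estate.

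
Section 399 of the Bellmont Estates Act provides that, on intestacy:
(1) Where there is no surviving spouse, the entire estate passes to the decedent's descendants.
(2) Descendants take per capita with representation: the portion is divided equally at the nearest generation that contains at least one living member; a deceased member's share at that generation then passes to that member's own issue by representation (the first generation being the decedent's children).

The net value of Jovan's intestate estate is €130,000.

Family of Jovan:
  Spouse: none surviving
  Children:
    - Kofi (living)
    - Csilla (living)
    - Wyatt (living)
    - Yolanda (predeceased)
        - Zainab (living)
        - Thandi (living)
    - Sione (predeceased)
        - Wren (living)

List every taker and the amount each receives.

Kofi: €26,000; Csilla: €26,000; Wyatt: €26,000; Zainab: €13,000; Thandi: €13,000; Wren: €26,000

The entire €130,000 passes to the descendants.
That amount (€130,000) is divided into 5 shares of €26,000: Kofi, Csilla, and Wyatt each take €26,000; Yolanda's €26,000 share passes to Yolanda's issue; Sione's €26,000 share passes to Sione's issue.
Yolanda's share (€26,000) is divided into 2 shares of €13,000: Zainab and Thandi each take €13,000.
Sione's share (€26,000) passes entirely to Wren.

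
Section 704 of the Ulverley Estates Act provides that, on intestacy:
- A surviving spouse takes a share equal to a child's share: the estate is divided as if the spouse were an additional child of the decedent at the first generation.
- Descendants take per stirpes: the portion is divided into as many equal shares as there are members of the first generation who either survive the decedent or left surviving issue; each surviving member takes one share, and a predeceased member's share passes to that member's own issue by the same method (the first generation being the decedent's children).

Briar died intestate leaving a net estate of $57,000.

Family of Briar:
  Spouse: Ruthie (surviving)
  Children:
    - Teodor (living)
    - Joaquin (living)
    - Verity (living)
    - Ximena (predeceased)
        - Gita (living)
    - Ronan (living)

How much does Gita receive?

Gita receives $9,500.

The spouse counts as an additional share at the children's level, so there are 6 primary shares of $9,500. Ruthie takes one such share ($9,500).
The children's combined portion ($47,500) is divided into 5 shares of $9,500: Teodor, Joaquin, Verity, and Ronan each take $9,500; Ximena's $9,500 share passes to Ximena's issue.
Ximena's share ($9,500) passes entirely to Gita.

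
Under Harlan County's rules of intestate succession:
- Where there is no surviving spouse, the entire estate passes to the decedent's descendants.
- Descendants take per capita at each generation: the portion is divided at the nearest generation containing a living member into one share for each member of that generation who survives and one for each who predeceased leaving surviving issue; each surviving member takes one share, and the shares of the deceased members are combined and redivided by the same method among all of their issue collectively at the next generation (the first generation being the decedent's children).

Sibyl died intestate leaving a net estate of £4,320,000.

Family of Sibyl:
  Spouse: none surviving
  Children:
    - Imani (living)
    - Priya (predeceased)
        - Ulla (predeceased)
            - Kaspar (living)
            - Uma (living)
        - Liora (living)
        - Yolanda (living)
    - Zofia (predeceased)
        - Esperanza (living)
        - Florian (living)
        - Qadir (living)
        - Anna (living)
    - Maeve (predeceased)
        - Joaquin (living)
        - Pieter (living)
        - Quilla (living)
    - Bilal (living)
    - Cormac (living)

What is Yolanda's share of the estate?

The entire £4,320,000 passes to the descendants.
That amount (£4,320,000) is divided at the children's generation into 6 shares of £720,000. Imani, Bilal, and Cormac each take £720,000. The 3 shares of the deceased (Priya, Zofia, and Maeve) are combined into a pool of £2,160,000.
That pool (£2,160,000) is divided at the grandchildren's generation into 10 shares of £216,000. Liora, Yolanda, Esperanza, Florian, Qadir, Anna, Joaquin, Pieter, and Quilla each take £216,000. The remaining share for the deceased Ulla (£216,000) is carried to the next generation.
That pool (£216,000) is divided at the great-grandchildren's generation equally among Kaspar and Uma: £108,000 each.

Yolanda receives £216,000.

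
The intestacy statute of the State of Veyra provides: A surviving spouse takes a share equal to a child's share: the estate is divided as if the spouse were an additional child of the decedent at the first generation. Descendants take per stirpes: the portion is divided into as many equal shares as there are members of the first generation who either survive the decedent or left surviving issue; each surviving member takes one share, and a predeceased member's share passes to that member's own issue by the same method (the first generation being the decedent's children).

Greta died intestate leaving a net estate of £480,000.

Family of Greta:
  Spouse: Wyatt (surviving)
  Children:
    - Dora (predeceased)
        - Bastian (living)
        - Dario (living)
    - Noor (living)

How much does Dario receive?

The spouse counts as an additional share at the children's level, so there are 3 primary shares of £160,000. Wyatt takes one such share (£160,000).
The children's combined portion (£320,000) is divided into 2 shares of £160,000: Noor takes £160,000; Dora's £160,000 share passes to Dora's issue.
Dora's share (£160,000) is divided into 2 shares of £80,000: Bastian and Dario each take £80,000.

Dario receives £80,000.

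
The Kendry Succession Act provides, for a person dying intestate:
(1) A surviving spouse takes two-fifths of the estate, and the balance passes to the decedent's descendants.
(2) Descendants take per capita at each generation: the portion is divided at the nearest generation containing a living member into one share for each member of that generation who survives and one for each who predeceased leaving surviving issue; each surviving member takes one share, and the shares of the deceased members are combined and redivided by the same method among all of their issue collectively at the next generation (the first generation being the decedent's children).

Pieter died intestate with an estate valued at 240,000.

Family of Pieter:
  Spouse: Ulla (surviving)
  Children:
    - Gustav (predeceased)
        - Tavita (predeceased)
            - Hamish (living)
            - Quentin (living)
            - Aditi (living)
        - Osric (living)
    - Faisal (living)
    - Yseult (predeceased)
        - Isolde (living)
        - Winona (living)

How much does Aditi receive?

Aditi receives 8,000.

Ulla takes two-fifths of 240,000 = 96,000. The remaining 144,000 passes to the descendants.
The descendants' portion (144,000) is divided at the children's generation into 3 shares of 48,000. Faisal takes 48,000. The 2 shares of the deceased (Gustav and Yseult) are combined into a pool of 96,000.
That pool (96,000) is divided at the grandchildren's generation into 4 shares of 24,000. Osric, Isolde, and Winona each take 24,000. The remaining share for the deceased Tavita (24,000) is carried to the next generation.
That pool (24,000) is divided at the great-grandchildren's generation equally among Hamish, Quentin, and Aditi: 8,000 each.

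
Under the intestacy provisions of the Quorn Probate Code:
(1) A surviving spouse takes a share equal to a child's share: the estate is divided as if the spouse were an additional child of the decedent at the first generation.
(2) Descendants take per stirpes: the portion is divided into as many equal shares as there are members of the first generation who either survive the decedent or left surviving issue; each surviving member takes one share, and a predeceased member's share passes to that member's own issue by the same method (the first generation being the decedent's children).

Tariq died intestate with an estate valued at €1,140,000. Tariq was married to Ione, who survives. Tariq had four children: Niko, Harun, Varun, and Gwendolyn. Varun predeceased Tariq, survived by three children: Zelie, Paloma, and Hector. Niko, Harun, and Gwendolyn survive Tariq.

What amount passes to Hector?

The spouse counts as an additional share at the children's level, so there are 5 primary shares of €228,000. Ione takes one such share (€228,000).
The children's combined portion (€912,000) is divided into 4 shares of €228,000: Niko, Harun, and Gwendolyn each take €228,000; Varun's €228,000 share passes to Varun's issue.
Varun's share (€228,000) is divided into 3 shares of €76,000: Zelie, Paloma, and Hector each take €76,000.

Hector receives €76,000.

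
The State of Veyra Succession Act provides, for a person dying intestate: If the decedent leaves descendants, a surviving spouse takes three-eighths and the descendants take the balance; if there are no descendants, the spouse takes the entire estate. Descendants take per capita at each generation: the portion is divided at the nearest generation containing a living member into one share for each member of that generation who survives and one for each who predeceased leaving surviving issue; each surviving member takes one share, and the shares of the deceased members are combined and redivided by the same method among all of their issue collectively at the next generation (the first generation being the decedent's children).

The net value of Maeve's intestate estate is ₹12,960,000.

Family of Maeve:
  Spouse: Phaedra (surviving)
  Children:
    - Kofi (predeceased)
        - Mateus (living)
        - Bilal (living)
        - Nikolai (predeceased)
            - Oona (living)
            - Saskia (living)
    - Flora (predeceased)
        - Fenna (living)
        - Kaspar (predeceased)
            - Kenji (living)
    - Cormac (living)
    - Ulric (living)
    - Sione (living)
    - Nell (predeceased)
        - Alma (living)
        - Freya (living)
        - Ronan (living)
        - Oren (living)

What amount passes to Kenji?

Phaedra takes three-eighths of ₹12,960,000 = ₹4,860,000. The remaining ₹8,100,000 passes to the descendants.
The descendants' portion (₹8,100,000) is divided at the children's generation into 6 shares of ₹1,350,000. Cormac, Ulric, and Sione each take ₹1,350,000. The 3 shares of the deceased (Kofi, Flora, and Nell) are combined into a pool of ₹4,050,000.
That pool (₹4,050,000) is divided at the grandchildren's generation into 9 shares of ₹450,000. Mateus, Bilal, Fenna, Alma, Freya, Ronan, and Oren each take ₹450,000. The 2 shares of the deceased (Nikolai and Kaspar) are combined into a pool of ₹900,000.
That pool (₹900,000) is divided at the great-grandchildren's generation equally among Oona, Saskia, and Kenji: ₹300,000 each.

Kenji receives ₹300,000.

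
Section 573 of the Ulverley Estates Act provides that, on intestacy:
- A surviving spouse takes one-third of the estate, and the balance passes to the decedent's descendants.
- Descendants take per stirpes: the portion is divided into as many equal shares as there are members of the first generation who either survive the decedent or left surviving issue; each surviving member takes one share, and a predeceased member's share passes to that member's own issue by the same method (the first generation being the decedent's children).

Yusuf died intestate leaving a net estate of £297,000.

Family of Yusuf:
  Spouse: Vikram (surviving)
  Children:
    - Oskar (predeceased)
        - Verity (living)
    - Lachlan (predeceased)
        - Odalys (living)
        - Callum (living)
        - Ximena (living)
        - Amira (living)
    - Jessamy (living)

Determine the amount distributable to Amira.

Vikram takes one-third of £297,000 = £99,000. The remaining £198,000 passes to the descendants.
The descendants' portion (£198,000) is divided into 3 shares of £66,000: Jessamy takes £66,000; Oskar's £66,000 share passes to Oskar's issue; Lachlan's £66,000 share passes to Lachlan's issue.
Oskar's share (£66,000) passes entirely to Verity.
Lachlan's share (£66,000) is divided into 4 shares of £16,500: Odalys, Callum, Ximena, and Amira each take £16,500.

Amira receives £16,500.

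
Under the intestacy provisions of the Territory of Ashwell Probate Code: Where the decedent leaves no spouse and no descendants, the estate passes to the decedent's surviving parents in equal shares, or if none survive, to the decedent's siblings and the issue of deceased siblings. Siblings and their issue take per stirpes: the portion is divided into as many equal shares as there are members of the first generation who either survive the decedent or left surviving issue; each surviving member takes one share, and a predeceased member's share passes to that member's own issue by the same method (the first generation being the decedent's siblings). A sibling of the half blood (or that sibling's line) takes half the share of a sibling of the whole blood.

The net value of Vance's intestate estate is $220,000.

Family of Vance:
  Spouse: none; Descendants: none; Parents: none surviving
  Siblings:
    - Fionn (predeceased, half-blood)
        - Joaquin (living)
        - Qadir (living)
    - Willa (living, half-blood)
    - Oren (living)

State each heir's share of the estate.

The entire $220,000 passes to the siblings and their issue.
Counting each half-blood sibling's line as half a unit, there are 2 units in $220,000, so one unit is $110,000. Whole-blood lines (Oren) take $110,000 each; half-blood lines (Fionn and Willa) take $55,000 each.
Fionn's share ($55,000) is divided into 2 shares of $27,500: Joaquin and Qadir each take $27,500.

Joaquin: $27,500; Qadir: $27,500; Willa: $55,000; Oren: $110,000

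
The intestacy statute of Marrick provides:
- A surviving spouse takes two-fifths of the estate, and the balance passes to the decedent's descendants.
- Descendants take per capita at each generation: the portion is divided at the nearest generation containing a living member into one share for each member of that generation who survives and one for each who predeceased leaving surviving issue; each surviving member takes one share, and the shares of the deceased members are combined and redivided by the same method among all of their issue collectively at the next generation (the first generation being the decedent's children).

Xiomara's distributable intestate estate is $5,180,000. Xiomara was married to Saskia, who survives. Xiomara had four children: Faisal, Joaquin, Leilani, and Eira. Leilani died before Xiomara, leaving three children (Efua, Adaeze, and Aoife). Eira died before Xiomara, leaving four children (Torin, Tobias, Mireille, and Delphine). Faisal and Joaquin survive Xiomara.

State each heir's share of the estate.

Saskia: $2,072,000; Faisal: $777,000; Joaquin: $777,000; Efua: $222,000; Adaeze: $222,000; Aoife: $222,000; Torin: $222,000; Tobias: $222,000; Mireille: $222,000; Delphine: $222,000

Saskia takes two-fifths of $5,180,000 = $2,072,000. The remaining $3,108,000 passes to the descendants.
The descendants' portion ($3,108,000) is divided at the children's generation into 4 shares of $777,000. Faisal and Joaquin each take $777,000. The 2 shares of the deceased (Leilani and Eira) are combined into a pool of $1,554,000.
That pool ($1,554,000) is divided at the grandchildren's generation equally among Efua, Adaeze, Aoife, Torin, Tobias, Mireille, and Delphine: $222,000 each.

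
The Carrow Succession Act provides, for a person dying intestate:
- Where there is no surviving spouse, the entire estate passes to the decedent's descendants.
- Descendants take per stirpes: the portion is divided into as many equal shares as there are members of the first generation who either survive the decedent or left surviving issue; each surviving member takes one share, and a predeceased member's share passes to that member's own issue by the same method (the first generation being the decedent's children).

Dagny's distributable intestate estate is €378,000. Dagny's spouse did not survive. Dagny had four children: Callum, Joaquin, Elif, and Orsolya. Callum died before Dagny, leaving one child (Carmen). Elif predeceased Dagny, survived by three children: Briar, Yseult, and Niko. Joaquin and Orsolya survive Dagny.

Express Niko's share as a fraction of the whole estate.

The entire €378,000 passes to the descendants.
That amount (€378,000) is divided into 4 shares of €94,500: Joaquin and Orsolya each take €94,500; Callum's €94,500 share passes to Callum's issue; Elif's €94,500 share passes to Elif's issue.
Callum's share (€94,500) passes entirely to Carmen.
Elif's share (€94,500) is divided into 3 shares of €31,500: Briar, Yseult, and Niko each take €31,500.

Niko receives 1/12 of the estate.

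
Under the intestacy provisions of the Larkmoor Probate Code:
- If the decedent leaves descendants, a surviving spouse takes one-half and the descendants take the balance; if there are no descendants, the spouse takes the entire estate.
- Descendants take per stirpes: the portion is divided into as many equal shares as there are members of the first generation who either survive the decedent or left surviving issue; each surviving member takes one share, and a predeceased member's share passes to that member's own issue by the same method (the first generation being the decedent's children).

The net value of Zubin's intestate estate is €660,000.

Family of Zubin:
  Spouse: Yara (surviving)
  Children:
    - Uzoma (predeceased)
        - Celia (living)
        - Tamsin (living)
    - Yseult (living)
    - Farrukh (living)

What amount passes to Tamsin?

Tamsin receives €55,000.

Yara takes one-half of €660,000 = €330,000. The remaining €330,000 passes to the descendants.
The descendants' portion (€330,000) is divided into 3 shares of €110,000: Yseult and Farrukh each take €110,000; Uzoma's €110,000 share passes to Uzoma's issue.
Uzoma's share (€110,000) is divided into 2 shares of €55,000: Celia and Tamsin each take €55,000.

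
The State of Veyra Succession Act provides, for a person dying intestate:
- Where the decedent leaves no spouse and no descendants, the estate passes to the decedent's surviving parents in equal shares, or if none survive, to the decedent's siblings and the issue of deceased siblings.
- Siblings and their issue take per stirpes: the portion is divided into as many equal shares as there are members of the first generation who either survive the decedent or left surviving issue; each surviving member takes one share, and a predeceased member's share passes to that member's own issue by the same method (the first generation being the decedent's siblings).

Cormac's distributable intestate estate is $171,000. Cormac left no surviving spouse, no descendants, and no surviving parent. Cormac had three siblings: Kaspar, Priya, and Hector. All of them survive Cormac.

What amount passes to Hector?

Hector receives $57,000.

The entire $171,000 passes to the siblings and their issue.
That amount ($171,000) is divided into 3 shares of $57,000: Kaspar, Priya, and Hector each take $57,000.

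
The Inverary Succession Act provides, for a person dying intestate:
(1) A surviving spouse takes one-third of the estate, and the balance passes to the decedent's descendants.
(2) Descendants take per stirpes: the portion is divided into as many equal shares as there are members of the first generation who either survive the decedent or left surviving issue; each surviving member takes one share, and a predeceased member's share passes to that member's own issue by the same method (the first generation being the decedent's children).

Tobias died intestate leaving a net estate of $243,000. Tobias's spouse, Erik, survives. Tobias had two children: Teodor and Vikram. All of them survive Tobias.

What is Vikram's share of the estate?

Vikram receives $81,000.

Erik takes one-third of $243,000 = $81,000. The remaining $162,000 passes to the descendants.
The descendants' portion ($162,000) is divided into 2 shares of $81,000: Teodor and Vikram each take $81,000.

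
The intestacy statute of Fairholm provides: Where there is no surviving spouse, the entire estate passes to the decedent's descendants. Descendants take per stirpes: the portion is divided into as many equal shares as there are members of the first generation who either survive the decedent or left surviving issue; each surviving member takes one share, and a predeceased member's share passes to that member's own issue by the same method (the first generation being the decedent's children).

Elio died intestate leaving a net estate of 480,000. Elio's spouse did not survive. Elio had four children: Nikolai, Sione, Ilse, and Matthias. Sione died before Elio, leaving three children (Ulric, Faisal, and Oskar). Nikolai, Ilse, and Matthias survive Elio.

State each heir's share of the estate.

Nikolai: 120,000; Ulric: 40,000; Faisal: 40,000; Oskar: 40,000; Ilse: 120,000; Matthias: 120,000

The entire 480,000 passes to the descendants.
That amount (480,000) is divided into 4 shares of 120,000: Nikolai, Ilse, and Matthias each take 120,000; Sione's 120,000 share passes to Sione's issue.
Sione's share (120,000) is divided into 3 shares of 40,000: Ulric, Faisal, and Oskar each take 40,000.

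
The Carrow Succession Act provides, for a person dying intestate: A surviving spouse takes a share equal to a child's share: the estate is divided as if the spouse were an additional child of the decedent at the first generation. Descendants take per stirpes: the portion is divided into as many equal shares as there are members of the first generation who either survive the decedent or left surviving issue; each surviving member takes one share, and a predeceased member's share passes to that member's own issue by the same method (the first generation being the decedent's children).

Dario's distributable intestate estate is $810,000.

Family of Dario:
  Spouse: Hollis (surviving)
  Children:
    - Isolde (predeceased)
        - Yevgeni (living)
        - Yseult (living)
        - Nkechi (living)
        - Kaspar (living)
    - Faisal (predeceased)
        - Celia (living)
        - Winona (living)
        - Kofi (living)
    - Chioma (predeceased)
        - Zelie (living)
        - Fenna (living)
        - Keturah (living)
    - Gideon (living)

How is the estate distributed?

Hollis: $162,000; Yevgeni: $40,500; Yseult: $40,500; Nkechi: $40,500; Kaspar: $40,500; Celia: $54,000; Winona: $54,000; Kofi: $54,000; Zelie: $54,000; Fenna: $54,000; Keturah: $54,000; Gideon: $162,000

The spouse counts as an additional share at the children's level, so there are 5 primary shares of $162,000. Hollis takes one such share ($162,000).
The children's combined portion ($648,000) is divided into 4 shares of $162,000: Gideon takes $162,000; Isolde's $162,000 share passes to Isolde's issue; Faisal's $162,000 share passes to Faisal's issue; Chioma's $162,000 share passes to Chioma's issue.
Isolde's share ($162,000) is divided into 4 shares of $40,500: Yevgeni, Yseult, Nkechi, and Kaspar each take $40,500.
Faisal's share ($162,000) is divided into 3 shares of $54,000: Celia, Winona, and Kofi each take $54,000.
Chioma's share ($162,000) is divided into 3 shares of $54,000: Zelie, Fenna, and Keturah each take $54,000.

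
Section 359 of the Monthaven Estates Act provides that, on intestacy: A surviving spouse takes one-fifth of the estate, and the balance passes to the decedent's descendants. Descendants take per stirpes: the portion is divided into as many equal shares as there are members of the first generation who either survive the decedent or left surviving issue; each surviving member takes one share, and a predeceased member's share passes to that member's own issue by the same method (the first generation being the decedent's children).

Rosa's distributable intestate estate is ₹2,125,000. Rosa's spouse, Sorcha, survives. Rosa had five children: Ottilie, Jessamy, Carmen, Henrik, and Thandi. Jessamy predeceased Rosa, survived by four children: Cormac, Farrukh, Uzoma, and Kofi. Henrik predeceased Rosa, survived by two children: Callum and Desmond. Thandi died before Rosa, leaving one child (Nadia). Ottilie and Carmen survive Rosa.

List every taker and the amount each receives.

Sorcha takes one-fifth of ₹2,125,000 = ₹425,000. The remaining ₹1,700,000 passes to the descendants.
The descendants' portion (₹1,700,000) is divided into 5 shares of ₹340,000: Ottilie and Carmen each take ₹340,000; Jessamy's ₹340,000 share passes to Jessamy's issue; Henrik's ₹340,000 share passes to Henrik's issue; Thandi's ₹340,000 share passes to Thandi's issue.
Jessamy's share (₹340,000) is divided into 4 shares of ₹85,000: Cormac, Farrukh, Uzoma, and Kofi each take ₹85,000.
Henrik's share (₹340,000) is divided into 2 shares of ₹170,000: Callum and Desmond each take ₹170,000.
Thandi's share (₹340,000) passes entirely to Nadia.

Sorcha: ₹425,000; Ottilie: ₹340,000; Cormac: ₹85,000; Farrukh: ₹85,000; Uzoma: ₹85,000; Kofi: ₹85,000; Carmen: ₹340,000; Callum: ₹170,000; Desmond: ₹170,000; Nadia: ₹340,000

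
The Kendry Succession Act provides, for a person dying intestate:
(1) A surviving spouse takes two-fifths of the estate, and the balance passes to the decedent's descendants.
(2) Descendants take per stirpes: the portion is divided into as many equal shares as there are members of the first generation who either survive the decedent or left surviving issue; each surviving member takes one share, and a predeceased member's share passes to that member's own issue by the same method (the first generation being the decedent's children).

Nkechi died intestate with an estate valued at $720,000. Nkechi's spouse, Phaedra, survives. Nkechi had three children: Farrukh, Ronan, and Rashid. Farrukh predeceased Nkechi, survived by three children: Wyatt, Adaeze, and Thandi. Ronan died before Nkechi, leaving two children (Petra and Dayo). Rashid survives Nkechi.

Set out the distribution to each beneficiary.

Phaedra takes two-fifths of $720,000 = $288,000. The remaining $432,000 passes to the descendants.
The descendants' portion ($432,000) is divided into 3 shares of $144,000: Rashid takes $144,000; Farrukh's $144,000 share passes to Farrukh's issue; Ronan's $144,000 share passes to Ronan's issue.
Farrukh's share ($144,000) is divided into 3 shares of $48,000: Wyatt, Adaeze, and Thandi each take $48,000.
Ronan's share ($144,000) is divided into 2 shares of $72,000: Petra and Dayo each take $72,000.

Phaedra: $288,000; Wyatt: $48,000; Adaeze: $48,000; Thandi: $48,000; Petra: $72,000; Dayo: $72,000; Rashid: $144,000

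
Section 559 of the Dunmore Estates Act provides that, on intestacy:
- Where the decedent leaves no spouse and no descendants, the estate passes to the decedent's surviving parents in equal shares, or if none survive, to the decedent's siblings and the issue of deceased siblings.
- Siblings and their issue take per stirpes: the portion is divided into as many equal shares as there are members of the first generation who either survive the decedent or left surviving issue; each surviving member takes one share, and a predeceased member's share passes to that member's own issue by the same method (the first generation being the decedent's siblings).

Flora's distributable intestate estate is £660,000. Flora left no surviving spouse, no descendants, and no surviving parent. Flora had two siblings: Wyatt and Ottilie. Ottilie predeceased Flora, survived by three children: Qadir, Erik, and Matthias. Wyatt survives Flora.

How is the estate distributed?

The entire £660,000 passes to the siblings and their issue.
That amount (£660,000) is divided into 2 shares of £330,000: Wyatt takes £330,000; Ottilie's £330,000 share passes to Ottilie's issue.
Ottilie's share (£330,000) is divided into 3 shares of £110,000: Qadir, Erik, and Matthias each take £110,000.

Wyatt: £330,000; Qadir: £110,000; Erik: £110,000; Matthias: £110,000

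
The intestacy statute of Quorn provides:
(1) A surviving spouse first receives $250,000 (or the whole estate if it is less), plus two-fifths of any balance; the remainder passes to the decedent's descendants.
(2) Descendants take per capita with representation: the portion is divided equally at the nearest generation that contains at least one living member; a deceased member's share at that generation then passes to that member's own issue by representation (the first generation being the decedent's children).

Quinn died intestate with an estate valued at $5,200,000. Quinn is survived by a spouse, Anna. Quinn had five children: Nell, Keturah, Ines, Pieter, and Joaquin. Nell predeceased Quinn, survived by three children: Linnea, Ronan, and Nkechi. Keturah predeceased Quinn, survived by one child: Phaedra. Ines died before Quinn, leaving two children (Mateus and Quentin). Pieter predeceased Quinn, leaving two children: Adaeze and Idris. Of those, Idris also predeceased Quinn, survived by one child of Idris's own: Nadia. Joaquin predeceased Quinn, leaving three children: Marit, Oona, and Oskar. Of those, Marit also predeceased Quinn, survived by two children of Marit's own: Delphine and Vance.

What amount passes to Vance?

Anna first takes $250,000, leaving a balance of $4,950,000. Anna then takes two-fifths of the balance ($1,980,000), for a total of $2,230,000. The remaining $2,970,000 passes to the descendants.
No child survives, so the initial division is made at the grandchildren's generation.
The descendants' portion ($2,970,000) is divided into 11 shares of $270,000: Linnea, Ronan, Nkechi, Phaedra, Mateus, Quentin, Adaeze, Oona, and Oskar each take $270,000; Idris's $270,000 share passes to Idris's issue; Marit's $270,000 share passes to Marit's issue.
Idris's share ($270,000) passes entirely to Nadia.
Marit's share ($270,000) is divided into 2 shares of $135,000: Delphine and Vance each take $135,000.

Vance receives $135,000.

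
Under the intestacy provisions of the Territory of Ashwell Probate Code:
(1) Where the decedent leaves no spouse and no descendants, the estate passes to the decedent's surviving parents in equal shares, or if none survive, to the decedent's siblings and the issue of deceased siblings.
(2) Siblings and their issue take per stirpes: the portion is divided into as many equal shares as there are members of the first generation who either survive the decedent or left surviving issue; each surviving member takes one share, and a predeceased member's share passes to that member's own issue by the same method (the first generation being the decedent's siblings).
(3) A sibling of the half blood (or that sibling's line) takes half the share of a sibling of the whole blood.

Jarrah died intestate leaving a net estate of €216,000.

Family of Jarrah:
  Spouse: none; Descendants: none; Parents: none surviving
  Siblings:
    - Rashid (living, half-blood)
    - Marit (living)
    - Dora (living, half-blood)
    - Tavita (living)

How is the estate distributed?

Rashid: €36,000; Marit: €72,000; Dora: €36,000; Tavita: €72,000

The entire €216,000 passes to the siblings and their issue.
Counting each half-blood sibling's line as half a unit, there are 3 units in €216,000, so one unit is €72,000. Whole-blood lines (Marit and Tavita) take €72,000 each; half-blood lines (Rashid and Dora) take €36,000 each.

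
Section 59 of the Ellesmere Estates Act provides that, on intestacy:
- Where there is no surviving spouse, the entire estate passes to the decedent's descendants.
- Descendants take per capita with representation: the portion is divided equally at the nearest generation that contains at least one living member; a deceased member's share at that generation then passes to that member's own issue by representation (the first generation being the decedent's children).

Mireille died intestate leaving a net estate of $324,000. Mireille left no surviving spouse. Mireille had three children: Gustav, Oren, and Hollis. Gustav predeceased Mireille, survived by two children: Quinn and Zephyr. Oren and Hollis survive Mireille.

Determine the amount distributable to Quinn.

The entire $324,000 passes to the descendants.
That amount ($324,000) is divided into 3 shares of $108,000: Oren and Hollis each take $108,000; Gustav's $108,000 share passes to Gustav's issue.
Gustav's share ($108,000) is divided into 2 shares of $54,000: Quinn and Zephyr each take $54,000.

Quinn receives $54,000.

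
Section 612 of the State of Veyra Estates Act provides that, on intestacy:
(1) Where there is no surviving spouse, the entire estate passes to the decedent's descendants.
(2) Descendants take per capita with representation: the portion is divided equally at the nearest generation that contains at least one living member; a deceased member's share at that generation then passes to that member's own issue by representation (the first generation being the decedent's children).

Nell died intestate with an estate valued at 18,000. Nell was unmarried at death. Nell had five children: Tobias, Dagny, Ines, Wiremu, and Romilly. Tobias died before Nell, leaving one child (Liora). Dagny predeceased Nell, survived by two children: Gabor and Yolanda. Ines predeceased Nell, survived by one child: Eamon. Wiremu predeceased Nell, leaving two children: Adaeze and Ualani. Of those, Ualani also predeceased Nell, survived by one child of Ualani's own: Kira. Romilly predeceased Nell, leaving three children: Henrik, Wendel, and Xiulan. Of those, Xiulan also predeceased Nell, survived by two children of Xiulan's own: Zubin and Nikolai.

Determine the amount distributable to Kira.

Kira receives 2,000.

The entire 18,000 passes to the descendants.
No child survives, so the initial division is made at the grandchildren's generation.
That amount (18,000) is divided into 9 shares of 2,000: Liora, Gabor, Yolanda, Eamon, Adaeze, Henrik, and Wendel each take 2,000; Ualani's 2,000 share passes to Ualani's issue; Xiulan's 2,000 share passes to Xiulan's issue.
Ualani's share (2,000) passes entirely to Kira.
Xiulan's share (2,000) is divided into 2 shares of 1,000: Zubin and Nikolai each take 1,000.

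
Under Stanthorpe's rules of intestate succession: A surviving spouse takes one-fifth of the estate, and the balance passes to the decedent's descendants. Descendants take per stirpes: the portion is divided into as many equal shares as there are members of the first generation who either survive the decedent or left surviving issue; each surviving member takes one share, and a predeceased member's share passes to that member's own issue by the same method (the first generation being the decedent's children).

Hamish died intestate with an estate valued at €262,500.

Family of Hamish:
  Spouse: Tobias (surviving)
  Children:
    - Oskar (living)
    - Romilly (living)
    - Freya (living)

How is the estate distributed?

Tobias: €52,500; Oskar: €70,000; Romilly: €70,000; Freya: €70,000

Tobias takes one-fifth of €262,500 = €52,500. The remaining €210,000 passes to the descendants.
The descendants' portion (€210,000) is divided into 3 shares of €70,000: Oskar, Romilly, and Freya each take €70,000.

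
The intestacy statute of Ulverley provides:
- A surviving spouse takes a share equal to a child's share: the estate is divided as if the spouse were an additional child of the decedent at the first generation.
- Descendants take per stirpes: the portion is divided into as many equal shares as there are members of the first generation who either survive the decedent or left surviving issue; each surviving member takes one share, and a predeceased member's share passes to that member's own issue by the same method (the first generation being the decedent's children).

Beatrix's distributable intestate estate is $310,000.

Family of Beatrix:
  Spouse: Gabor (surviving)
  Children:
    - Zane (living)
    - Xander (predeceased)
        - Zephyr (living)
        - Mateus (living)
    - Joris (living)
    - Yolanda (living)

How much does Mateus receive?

Mateus receives $31,000.

The spouse counts as an additional share at the children's level, so there are 5 primary shares of $62,000. Gabor takes one such share ($62,000).
The children's combined portion ($248,000) is divided into 4 shares of $62,000: Zane, Joris, and Yolanda each take $62,000; Xander's $62,000 share passes to Xander's issue.
Xander's share ($62,000) is divided into 2 shares of $31,000: Zephyr and Mateus each take $31,000.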